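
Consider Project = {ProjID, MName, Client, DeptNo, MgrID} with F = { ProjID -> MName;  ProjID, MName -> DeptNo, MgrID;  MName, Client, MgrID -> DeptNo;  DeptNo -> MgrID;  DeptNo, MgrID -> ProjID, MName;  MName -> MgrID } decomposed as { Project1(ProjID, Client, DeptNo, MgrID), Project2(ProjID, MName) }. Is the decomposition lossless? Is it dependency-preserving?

Lossless test: (ProjID)⁺ = {ProjID, MName, DeptNo, MgrID}, which contains all of one fragment — lossless.
Dependency preservation: the restricted closure of {MName, Client, MgrID} across the fragments never reaches {DeptNo}, so MName, Client, MgrID → DeptNo cannot be enforced without a join — not preserved.

lossless but not dependency-preserving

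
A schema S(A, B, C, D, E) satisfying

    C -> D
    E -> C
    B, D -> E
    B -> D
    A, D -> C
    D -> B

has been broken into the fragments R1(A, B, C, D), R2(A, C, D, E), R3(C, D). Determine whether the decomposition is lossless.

Chase test. Columns are A, B, C, D, E; row i has aⱼ where attribute j ∈ Ri, else bᵢⱼ.
Initial tableau (one row per fragment):
  row 1: a1 a2 a3 a4 b15
  row 2: a1 b22 a3 a4 a5
  row 3: b31 b32 a3 a4 b35
Rows 1 and 2 agree on D; apply D→B and equate their B entries.
Rows 1 and 3 agree on D; apply D→B and equate their B entries.
Rows 1 and 2 agree on B, D; apply B, D→E and equate their E entries.
Rows 1 and 3 agree on B, D; apply B, D→E and equate their E entries.
Row 1 is now all distinguished symbols — the join is lossless.

Yes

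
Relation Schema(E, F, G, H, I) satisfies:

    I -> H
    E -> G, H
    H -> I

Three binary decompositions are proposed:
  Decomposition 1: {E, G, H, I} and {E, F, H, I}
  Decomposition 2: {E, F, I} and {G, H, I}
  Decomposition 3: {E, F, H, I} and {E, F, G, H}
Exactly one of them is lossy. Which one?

Decomposition 2

Decomposition 1: common = {E, H, I}, closure = {E, G, H, I} → lossless.
Decomposition 2: common = {I}, closure = {H, I} → lossy.
Decomposition 3: common = {E, F, H}, closure = {E, F, G, H, I} → lossless.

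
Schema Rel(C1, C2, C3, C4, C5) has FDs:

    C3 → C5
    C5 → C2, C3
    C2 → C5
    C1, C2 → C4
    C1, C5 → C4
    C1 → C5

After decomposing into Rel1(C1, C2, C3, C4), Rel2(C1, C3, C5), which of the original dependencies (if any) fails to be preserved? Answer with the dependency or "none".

C3 → C5 lies within Rel2.
C5 → C2, C3: restricted closure across fragments reaches C2, C3.
C2 → C5: restricted closure across fragments reaches C5.
C1, C2 → C4 lies within Rel1.
C1, C5 → C4: restricted closure across fragments reaches C4.
C1 → C5 lies within Rel2.
Every dependency is enforceable on the fragments, so the decomposition is dependency-preserving.

none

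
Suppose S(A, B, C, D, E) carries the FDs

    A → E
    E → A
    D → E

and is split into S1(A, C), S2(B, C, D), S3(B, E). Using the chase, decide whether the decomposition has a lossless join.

No

Chase test. Columns are A, B, C, D, E; row i has aⱼ where attribute j ∈ Si, else bᵢⱼ.
Initial tableau (one row per fragment):
  row 1: a1 b12 a3 b14 b15
  row 2: b21 a2 a3 a4 b25
  row 3: b31 a2 b33 b34 a5
No row becomes fully distinguished — the join is lossy.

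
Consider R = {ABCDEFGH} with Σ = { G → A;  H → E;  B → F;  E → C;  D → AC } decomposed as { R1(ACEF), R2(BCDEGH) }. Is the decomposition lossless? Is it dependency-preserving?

lossy and not dependency-preserving

Lossless test: (CE)⁺ = {CE}, which is a superkey of neither fragment — lossy.
Dependency preservation: the restricted closure of {G} across the fragments never reaches {A}, so G → A cannot be enforced without a join — not preserved.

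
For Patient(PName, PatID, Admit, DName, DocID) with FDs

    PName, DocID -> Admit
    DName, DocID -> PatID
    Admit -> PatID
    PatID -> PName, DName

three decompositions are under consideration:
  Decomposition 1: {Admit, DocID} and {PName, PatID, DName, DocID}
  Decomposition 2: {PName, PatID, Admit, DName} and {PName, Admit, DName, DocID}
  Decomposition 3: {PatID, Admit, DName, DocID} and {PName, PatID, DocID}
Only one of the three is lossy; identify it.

Decomposition 1

Decomposition 1: common = {DocID}, closure = {DocID} → lossy.
Decomposition 2: common = {PName, Admit, DName}, closure = {PName, PatID, Admit, DName} → lossless.
Decomposition 3: common = {PatID, DocID}, closure = {PName, PatID, Admit, DName, DocID} → lossless.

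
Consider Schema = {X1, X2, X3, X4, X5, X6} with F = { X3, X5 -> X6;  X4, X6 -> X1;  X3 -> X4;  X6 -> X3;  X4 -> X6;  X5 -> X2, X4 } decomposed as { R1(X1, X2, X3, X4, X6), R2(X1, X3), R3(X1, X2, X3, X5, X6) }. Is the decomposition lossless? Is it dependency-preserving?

lossless and dependency-preserving

Lossless test (chase): Rows 1 and 2 agree on X3; apply X3→X4 and equate their X4 entries. Rows 1 and 3 agree on X3; apply X3→X4 and equate their X4 entries. Rows 1 and 2 agree on X4; apply X4→X6 and equate their X6 entries. Row 3 is now all distinguished symbols — the join is lossless.
Dependency preservation: X5 → X2, X4 is not contained in any single fragment, but the restricted closure of its left-hand side across the fragments still reaches the right-hand side; the remaining FDs each lie inside some fragment. All dependencies are preserved.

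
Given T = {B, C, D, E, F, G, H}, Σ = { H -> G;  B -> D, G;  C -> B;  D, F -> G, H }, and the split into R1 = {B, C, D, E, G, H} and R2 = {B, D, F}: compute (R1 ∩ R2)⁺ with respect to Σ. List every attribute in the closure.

B, D, G

R1 ∩ R2 = {B, D}.
B → D, G applies, adding G
Closure: {B, D, G}.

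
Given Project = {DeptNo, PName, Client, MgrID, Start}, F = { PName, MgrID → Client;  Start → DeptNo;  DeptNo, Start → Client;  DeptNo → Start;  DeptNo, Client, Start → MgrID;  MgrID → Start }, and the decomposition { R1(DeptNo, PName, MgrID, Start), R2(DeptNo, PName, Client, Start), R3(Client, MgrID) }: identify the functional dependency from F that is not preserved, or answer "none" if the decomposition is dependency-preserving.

none

PName, MgrID → Client: restricted closure across fragments reaches Client.
Start → DeptNo lies within R1.
DeptNo, Start → Client lies within R2.
DeptNo → Start lies within R1.
DeptNo, Client, Start → MgrID: restricted closure across fragments reaches MgrID.
MgrID → Start lies within R1.
Every dependency is enforceable on the fragments, so the decomposition is dependency-preserving.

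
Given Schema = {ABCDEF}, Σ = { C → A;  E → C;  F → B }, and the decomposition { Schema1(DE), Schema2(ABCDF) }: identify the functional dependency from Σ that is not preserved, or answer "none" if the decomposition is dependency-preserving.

Check E → C: no single fragment contains all of {CE}, and the restricted closure of {E} across the fragments never reaches {C}.
C → A is preserved.
F → B is preserved.

E → C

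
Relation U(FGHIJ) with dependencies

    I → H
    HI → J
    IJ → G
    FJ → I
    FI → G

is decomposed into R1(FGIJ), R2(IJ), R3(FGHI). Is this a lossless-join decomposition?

Yes

Chase test. Columns are FGHIJ; row i has aⱼ where attribute j ∈ Ri, else bᵢⱼ.
Initial tableau (one row per fragment):
  row 1: a1 a2 b13 a4 a5
  row 2: b21 b22 b23 a4 a5
  row 3: a1 a2 a3 a4 b35
Rows 1 and 2 agree on I; apply I→H and equate their H entries.
Rows 1 and 3 agree on I; apply I→H and equate their H entries.
Rows 1 and 3 agree on HI; apply HI→J and equate their J entries.
Rows 1 and 2 agree on IJ; apply IJ→G and equate their G entries.
Row 1 is now all distinguished symbols — the join is lossless.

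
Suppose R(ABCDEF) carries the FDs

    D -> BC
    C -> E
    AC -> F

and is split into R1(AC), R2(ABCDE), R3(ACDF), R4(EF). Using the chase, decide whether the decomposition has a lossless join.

Yes

Chase test. Columns are ABCDEF; row i has aⱼ where attribute j ∈ Ri, else bᵢⱼ.
Initial tableau (one row per fragment):
  row 1: a1 b12 a3 b14 b15 b16
  row 2: a1 a2 a3 a4 a5 b26
  row 3: a1 b32 a3 a4 b35 a6
  row 4: b41 b42 b43 b44 a5 a6
Rows 2 and 3 agree on D; apply D→BC and equate their BC entries.
Rows 1 and 2 agree on C; apply C→E and equate their E entries.
Rows 1 and 3 agree on C; apply C→E and equate their E entries.
Rows 1 and 2 agree on AC; apply AC→F and equate their F entries.
Rows 1 and 3 agree on AC; apply AC→F and equate their F entries.
Row 2 is now all distinguished symbols — the join is lossless.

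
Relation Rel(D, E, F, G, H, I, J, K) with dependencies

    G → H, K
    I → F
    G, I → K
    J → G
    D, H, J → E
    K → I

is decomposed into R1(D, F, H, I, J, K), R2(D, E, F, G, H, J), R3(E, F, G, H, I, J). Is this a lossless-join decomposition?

Yes

Chase test. Columns are D, E, F, G, H, I, J, K; row i has aⱼ where attribute j ∈ Ri, else bᵢⱼ.
Initial tableau (one row per fragment):
  row 1: a1 b12 a3 b14 a5 a6 a7 a8
  row 2: a1 a2 a3 a4 a5 b26 a7 b28
  row 3: b31 a2 a3 a4 a5 a6 a7 b38
Rows 2 and 3 agree on G; apply G→H, K and equate their H, K entries.
Rows 1 and 2 agree on J; apply J→G and equate their G entries.
Rows 1 and 2 agree on D, H, J; apply D, H, J→E and equate their E entries.
Rows 2 and 3 agree on K; apply K→I and equate their I entries.
Rows 1 and 2 agree on G; apply G→H, K and equate their H, K entries.
Row 1 is now all distinguished symbols — the join is lossless.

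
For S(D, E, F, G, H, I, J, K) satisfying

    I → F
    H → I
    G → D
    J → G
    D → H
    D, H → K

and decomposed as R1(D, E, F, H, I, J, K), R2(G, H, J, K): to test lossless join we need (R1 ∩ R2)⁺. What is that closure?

R1 ∩ R2 = {H, J, K}.
H → I applies, adding I
J → G applies, adding G
I → F applies, adding F
G → D applies, adding D
Closure: {D, F, G, H, I, J, K}.

D, F, G, H, I, J, K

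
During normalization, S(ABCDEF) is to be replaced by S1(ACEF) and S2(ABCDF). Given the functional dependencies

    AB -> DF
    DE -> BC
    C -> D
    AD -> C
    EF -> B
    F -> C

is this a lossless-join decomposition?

No

Common attributes: S1 ∩ S2 = {ACF}.
Closure of {ACF}: C → D applies, adding D. So (ACF)⁺ = {ACDF}.
The closure contains neither all of S1 = {ACEF} nor all of S2 = {ABCDF}, so the common attributes are not a superkey of either fragment. The join is lossy.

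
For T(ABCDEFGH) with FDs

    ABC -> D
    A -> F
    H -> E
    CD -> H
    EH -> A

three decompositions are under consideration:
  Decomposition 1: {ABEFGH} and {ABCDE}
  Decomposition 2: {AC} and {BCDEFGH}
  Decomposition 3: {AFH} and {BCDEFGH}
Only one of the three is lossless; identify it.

Decomposition 3

Decomposition 1: common = {ABE}, closure = {ABEF} → lossy.
Decomposition 2: common = {C}, closure = {C} → lossy.
Decomposition 3: common = {FH}, closure = {AEFH} → lossless.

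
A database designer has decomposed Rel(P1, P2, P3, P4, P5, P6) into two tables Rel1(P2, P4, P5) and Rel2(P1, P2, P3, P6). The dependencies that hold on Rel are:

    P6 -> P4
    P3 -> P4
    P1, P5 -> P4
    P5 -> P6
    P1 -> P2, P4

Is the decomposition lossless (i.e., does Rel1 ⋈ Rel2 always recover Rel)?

Common attributes: Rel1 ∩ Rel2 = {P2}.
No dependency enlarges {P2}, so (P2)⁺ = {P2}.
The closure contains neither all of Rel1 = {P2, P4, P5} nor all of Rel2 = {P1, P2, P3, P6}, so the common attributes are not a superkey of either fragment. The join is lossy.

No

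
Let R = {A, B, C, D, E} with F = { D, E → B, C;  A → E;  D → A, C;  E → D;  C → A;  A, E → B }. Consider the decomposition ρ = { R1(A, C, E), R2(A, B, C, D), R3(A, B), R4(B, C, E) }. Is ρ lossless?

Yes

Chase test. Columns are A, B, C, D, E; row i has aⱼ where attribute j ∈ Ri, else bᵢⱼ.
Initial tableau (one row per fragment):
  row 1: a1 b12 a3 b14 a5
  row 2: a1 a2 a3 a4 b25
  row 3: a1 a2 b33 b34 b35
  row 4: b41 a2 a3 b44 a5
Rows 1 and 2 agree on A; apply A→E and equate their E entries.
Rows 1 and 3 agree on A; apply A→E and equate their E entries.
Rows 1 and 2 agree on E; apply E→D and equate their D entries.
Rows 1 and 3 agree on E; apply E→D and equate their D entries.
Rows 1 and 4 agree on E; apply E→D and equate their D entries.
Rows 1 and 4 agree on C; apply C→A and equate their A entries.
Rows 1 and 2 agree on A, E; apply A, E→B and equate their B entries.
Rows 1 and 3 agree on D, E; apply D, E→B, C and equate their B, C entries.
Row 1 is now all distinguished symbols — the join is lossless.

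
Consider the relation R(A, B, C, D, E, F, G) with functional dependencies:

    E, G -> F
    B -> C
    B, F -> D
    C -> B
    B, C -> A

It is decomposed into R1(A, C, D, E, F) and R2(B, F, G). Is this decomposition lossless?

Common attributes: R1 ∩ R2 = {F}.
No dependency enlarges {F}, so (F)⁺ = {F}.
The closure contains neither all of R1 = {A, C, D, E, F} nor all of R2 = {B, F, G}, so the common attributes are not a superkey of either fragment. The join is lossy.

No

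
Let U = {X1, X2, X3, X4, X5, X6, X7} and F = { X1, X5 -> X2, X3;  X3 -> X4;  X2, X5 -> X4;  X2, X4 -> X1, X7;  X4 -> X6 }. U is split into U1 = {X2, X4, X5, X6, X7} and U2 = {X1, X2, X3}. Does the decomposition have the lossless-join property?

No

Common attributes: U1 ∩ U2 = {X2}.
No dependency enlarges {X2}, so (X2)⁺ = {X2}.
The closure contains neither all of U1 = {X2, X4, X5, X6, X7} nor all of U2 = {X1, X2, X3}, so the common attributes are not a superkey of either fragment. The join is lossy.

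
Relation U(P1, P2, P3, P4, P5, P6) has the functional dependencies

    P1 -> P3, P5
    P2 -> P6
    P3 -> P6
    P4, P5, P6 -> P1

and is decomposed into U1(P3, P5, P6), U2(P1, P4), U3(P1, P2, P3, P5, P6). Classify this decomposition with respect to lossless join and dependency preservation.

Lossless test (chase): Rows 2 and 3 agree on P1; apply P1→P3, P5 and equate their P3, P5 entries. Rows 1 and 2 agree on P3; apply P3→P6 and equate their P6 entries. No row becomes fully distinguished — the join is lossy.
Dependency preservation: the restricted closure of {P4, P5, P6} across the fragments never reaches {P1}, so P4, P5, P6 → P1 cannot be enforced without a join — not preserved.

lossy and not dependency-preserving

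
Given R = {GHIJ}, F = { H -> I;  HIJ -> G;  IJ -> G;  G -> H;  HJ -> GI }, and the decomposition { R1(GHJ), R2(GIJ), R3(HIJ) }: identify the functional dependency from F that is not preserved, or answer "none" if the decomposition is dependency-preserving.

none

H → I lies within R3.
HIJ → G: restricted closure across fragments reaches G.
IJ → G lies within R2.
G → H lies within R1.
HJ → GI: restricted closure across fragments reaches GI.
Every dependency is enforceable on the fragments, so the decomposition is dependency-preserving.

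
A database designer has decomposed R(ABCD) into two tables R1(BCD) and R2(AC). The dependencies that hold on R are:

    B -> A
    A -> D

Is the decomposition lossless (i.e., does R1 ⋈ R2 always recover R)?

Common attributes: R1 ∩ R2 = {C}.
No dependency enlarges {C}, so (C)⁺ = {C}.
The closure contains neither all of R1 = {BCD} nor all of R2 = {AC}, so the common attributes are not a superkey of either fragment. The join is lossy.

No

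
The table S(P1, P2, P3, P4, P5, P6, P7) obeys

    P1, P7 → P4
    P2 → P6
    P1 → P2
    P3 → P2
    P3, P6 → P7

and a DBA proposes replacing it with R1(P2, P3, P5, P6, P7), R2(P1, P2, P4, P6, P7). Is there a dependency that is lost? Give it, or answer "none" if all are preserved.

none

P1, P7 → P4 lies within R2.
P2 → P6 lies within R1.
P1 → P2 lies within R2.
P3 → P2 lies within R1.
P3, P6 → P7 lies within R1.
Every dependency is enforceable on the fragments, so the decomposition is dependency-preserving.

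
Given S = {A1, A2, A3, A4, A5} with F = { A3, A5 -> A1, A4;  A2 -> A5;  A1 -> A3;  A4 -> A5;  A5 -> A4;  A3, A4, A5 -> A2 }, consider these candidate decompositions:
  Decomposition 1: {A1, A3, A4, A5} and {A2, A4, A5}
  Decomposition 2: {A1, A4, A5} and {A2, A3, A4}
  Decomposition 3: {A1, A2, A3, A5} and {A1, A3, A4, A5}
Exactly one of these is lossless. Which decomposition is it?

Decomposition 1: common = {A4, A5}, closure = {A4, A5} → lossy.
Decomposition 2: common = {A4}, closure = {A4, A5} → lossy.
Decomposition 3: common = {A1, A3, A5}, closure = {A1, A2, A3, A4, A5} → lossless.

Decomposition 3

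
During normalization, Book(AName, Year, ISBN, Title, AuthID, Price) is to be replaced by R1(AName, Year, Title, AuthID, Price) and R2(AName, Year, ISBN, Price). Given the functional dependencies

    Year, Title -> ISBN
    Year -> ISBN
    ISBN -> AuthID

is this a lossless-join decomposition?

Common attributes: R1 ∩ R2 = {AName, Year, Price}.
Closure of {AName, Year, Price}: Year → ISBN applies, adding ISBN; ISBN → AuthID applies, adding AuthID. So (AName, Year, Price)⁺ = {AName, Year, ISBN, AuthID, Price}.
This closure contains every attribute of R2, so R1 ∩ R2 → R2. The join is lossless.

Yes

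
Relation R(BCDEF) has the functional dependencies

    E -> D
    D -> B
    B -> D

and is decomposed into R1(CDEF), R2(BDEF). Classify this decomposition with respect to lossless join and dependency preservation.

lossless and dependency-preserving

Lossless test: (DEF)⁺ = {BDEF}, which contains all of one fragment — lossless.
Dependency preservation: every FD's attributes lie within a single fragment, so each can be enforced locally — preserved.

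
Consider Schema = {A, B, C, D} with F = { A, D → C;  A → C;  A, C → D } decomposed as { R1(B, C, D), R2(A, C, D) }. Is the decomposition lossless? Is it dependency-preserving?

lossy but dependency-preserving

Lossless test: (C, D)⁺ = {C, D}, which is a superkey of neither fragment — lossy.
Dependency preservation: every FD's attributes lie within a single fragment, so each can be enforced locally — preserved.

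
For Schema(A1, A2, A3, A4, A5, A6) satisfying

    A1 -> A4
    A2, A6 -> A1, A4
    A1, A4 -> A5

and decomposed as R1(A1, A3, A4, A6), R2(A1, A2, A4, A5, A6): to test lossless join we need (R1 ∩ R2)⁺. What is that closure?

A1, A4, A5, A6

R1 ∩ R2 = {A1, A4, A6}.
A1, A4 → A5 applies, adding A5
Closure: {A1, A4, A5, A6}.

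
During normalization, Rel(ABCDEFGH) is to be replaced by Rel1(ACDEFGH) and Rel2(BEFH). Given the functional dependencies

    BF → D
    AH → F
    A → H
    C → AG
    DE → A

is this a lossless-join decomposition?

Common attributes: Rel1 ∩ Rel2 = {EFH}.
No dependency enlarges {EFH}, so (EFH)⁺ = {EFH}.
The closure contains neither all of Rel1 = {ACDEFGH} nor all of Rel2 = {BEFH}, so the common attributes are not a superkey of either fragment. The join is lossy.

No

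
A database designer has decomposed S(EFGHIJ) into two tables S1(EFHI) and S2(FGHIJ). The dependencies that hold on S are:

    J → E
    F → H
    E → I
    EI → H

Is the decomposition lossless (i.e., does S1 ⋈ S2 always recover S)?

No

Common attributes: S1 ∩ S2 = {FHI}.
No dependency enlarges {FHI}, so (FHI)⁺ = {FHI}.
The closure contains neither all of S1 = {EFHI} nor all of S2 = {FGHIJ}, so the common attributes are not a superkey of either fragment. The join is lossy.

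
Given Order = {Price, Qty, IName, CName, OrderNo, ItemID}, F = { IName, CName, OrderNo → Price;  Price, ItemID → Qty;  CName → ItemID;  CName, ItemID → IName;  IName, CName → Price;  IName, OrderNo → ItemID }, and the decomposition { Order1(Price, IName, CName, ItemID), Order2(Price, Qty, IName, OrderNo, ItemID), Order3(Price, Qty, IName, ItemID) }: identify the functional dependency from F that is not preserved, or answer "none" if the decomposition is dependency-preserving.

none

IName, CName, OrderNo → Price: restricted closure across fragments reaches Price.
Price, ItemID → Qty lies within Order2.
CName → ItemID lies within Order1.
CName, ItemID → IName lies within Order1.
IName, CName → Price lies within Order1.
IName, OrderNo → ItemID lies within Order2.
Every dependency is enforceable on the fragments, so the decomposition is dependency-preserving.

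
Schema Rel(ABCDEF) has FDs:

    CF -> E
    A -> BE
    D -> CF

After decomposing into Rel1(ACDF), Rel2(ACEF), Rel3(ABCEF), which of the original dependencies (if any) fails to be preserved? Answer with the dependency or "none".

CF → E lies within Rel2.
A → BE lies within Rel3.
D → CF lies within Rel1.
Every dependency is enforceable on the fragments, so the decomposition is dependency-preserving.

none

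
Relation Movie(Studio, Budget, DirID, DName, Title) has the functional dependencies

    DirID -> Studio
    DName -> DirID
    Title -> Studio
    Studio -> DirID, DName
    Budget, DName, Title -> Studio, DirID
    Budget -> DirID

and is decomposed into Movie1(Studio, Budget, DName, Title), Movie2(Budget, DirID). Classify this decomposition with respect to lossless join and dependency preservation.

lossless but not dependency-preserving

Lossless test: (Budget)⁺ = {Studio, Budget, DirID, DName}, which contains all of one fragment — lossless.
Dependency preservation: the restricted closure of {DirID} across the fragments never reaches {Studio}, so DirID → Studio cannot be enforced without a join — not preserved.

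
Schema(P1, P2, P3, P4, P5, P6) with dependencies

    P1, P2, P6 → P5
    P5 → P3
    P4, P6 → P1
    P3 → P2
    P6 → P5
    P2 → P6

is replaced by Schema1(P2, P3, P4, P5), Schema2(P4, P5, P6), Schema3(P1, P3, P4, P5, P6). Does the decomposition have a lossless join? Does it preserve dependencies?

Lossless test (chase): Rows 1 and 2 agree on P5; apply P5→P3 and equate their P3 entries. Rows 2 and 3 agree on P4, P6; apply P4, P6→P1 and equate their P1 entries. Rows 1 and 2 agree on P3; apply P3→P2 and equate their P2 entries. Rows 1 and 3 agree on P3; apply P3→P2 and equate their P2 entries. Rows 1 and 2 agree on P2; apply P2→P6 and equate their P6 entries. Rows 1 and 2 agree on P4, P6; apply P4, P6→P1 and equate their P1 entries. Row 1 is now all distinguished symbols — the join is lossless.
Dependency preservation: P1, P2, P6 → P5; P2 → P6 are not contained in any single fragment, but the restricted closure of each left-hand side across the fragments still reaches the right-hand side; the remaining FDs each lie inside some fragment. All dependencies are preserved.

lossless and dependency-preserving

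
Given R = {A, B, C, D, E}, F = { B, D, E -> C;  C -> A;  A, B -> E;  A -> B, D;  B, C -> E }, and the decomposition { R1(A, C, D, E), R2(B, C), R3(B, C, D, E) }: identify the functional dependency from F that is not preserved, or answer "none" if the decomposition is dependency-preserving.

none

B, D, E → C lies within R3.
C → A lies within R1.
A, B → E: restricted closure across fragments reaches E.
A → B, D: restricted closure across fragments reaches B, D.
B, C → E lies within R3.
Every dependency is enforceable on the fragments, so the decomposition is dependency-preserving.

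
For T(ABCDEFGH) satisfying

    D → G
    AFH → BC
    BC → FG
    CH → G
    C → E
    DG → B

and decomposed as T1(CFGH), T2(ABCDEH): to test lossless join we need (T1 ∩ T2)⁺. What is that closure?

T1 ∩ T2 = {CH}.
CH → G applies, adding G
C → E applies, adding E
Closure: {CEGH}.

CEGH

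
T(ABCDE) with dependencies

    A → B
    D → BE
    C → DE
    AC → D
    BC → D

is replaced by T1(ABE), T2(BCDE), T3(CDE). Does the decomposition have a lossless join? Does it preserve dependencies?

Lossless test (chase): Rows 2 and 3 agree on D; apply D→BE and equate their BE entries. No row becomes fully distinguished — the join is lossy.
Dependency preservation: AC → D is not contained in any single fragment, but the restricted closure of its left-hand side across the fragments still reaches the right-hand side; the remaining FDs each lie inside some fragment. All dependencies are preserved.

lossy but dependency-preserving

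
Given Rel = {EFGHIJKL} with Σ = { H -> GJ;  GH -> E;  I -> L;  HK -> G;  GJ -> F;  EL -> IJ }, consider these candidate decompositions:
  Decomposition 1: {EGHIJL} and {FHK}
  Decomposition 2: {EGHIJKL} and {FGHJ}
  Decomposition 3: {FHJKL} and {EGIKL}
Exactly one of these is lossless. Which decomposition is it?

Decomposition 1: common = {H}, closure = {EFGHJ} → lossy.
Decomposition 2: common = {GHJ}, closure = {EFGHJ} → lossless.
Decomposition 3: common = {KL}, closure = {KL} → lossy.

Decomposition 2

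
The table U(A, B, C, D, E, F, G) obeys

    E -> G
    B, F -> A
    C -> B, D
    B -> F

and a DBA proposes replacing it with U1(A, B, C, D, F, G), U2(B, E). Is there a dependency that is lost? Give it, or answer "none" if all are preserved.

Check E → G: no single fragment contains all of {E, G}, and the restricted closure of {E} across the fragments never reaches {G}.
B, F → A is preserved.
C → B, D is preserved.
B → F is preserved.

E -> G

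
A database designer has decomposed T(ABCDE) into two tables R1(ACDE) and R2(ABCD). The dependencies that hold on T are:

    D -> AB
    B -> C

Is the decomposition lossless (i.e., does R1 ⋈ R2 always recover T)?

Common attributes: R1 ∩ R2 = {ACD}.
Closure of {ACD}: D → AB applies, adding B. So (ACD)⁺ = {ABCD}.
This closure contains every attribute of R2, so R1 ∩ R2 → R2. The join is lossless.

Yes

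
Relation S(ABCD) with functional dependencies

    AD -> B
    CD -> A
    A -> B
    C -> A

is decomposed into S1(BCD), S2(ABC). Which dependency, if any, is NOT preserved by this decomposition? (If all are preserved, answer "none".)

none

AD → B: restricted closure across fragments reaches B.
CD → A: restricted closure across fragments reaches A.
A → B lies within S2.
C → A lies within S2.
Every dependency is enforceable on the fragments, so the decomposition is dependency-preserving.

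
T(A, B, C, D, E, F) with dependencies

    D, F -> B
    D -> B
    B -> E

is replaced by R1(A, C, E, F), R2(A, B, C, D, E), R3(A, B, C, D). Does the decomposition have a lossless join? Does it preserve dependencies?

Lossless test (chase): Rows 2 and 3 agree on B; apply B→E and equate their E entries. No row becomes fully distinguished — the join is lossy.
Dependency preservation: D, F → B is not contained in any single fragment, but the restricted closure of its left-hand side across the fragments still reaches the right-hand side; the remaining FDs each lie inside some fragment. All dependencies are preserved.

lossy but dependency-preserving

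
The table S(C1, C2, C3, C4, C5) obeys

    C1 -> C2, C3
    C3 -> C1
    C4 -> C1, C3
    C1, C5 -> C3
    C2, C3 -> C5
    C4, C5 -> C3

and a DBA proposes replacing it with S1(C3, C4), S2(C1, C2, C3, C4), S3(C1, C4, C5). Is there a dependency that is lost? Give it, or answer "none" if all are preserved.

C1 → C2, C3 lies within S2.
C3 → C1 lies within S2.
C4 → C1, C3 lies within S2.
C1, C5 → C3: restricted closure across fragments reaches C3.
C2, C3 → C5: restricted closure across fragments reaches C5.
C4, C5 → C3: restricted closure across fragments reaches C3.
Every dependency is enforceable on the fragments, so the decomposition is dependency-preserving.

none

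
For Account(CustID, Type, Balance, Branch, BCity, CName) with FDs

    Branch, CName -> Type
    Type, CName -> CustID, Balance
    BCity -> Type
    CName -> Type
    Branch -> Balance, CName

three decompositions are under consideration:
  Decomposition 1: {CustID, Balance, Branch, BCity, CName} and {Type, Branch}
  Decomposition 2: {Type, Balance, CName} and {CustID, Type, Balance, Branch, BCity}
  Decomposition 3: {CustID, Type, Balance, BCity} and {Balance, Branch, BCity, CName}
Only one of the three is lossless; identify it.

Decomposition 1: common = {Branch}, closure = {CustID, Type, Balance, Branch, CName} → lossless.
Decomposition 2: common = {Type, Balance}, closure = {Type, Balance} → lossy.
Decomposition 3: common = {Balance, BCity}, closure = {Type, Balance, BCity} → lossy.

Decomposition 1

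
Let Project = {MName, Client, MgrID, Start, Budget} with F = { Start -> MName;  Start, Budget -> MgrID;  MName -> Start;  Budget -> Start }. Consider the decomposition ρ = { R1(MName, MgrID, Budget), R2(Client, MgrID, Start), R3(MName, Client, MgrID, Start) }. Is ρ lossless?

Chase test. Columns are MName, Client, MgrID, Start, Budget; row i has aⱼ where attribute j ∈ Ri, else bᵢⱼ.
Initial tableau (one row per fragment):
  row 1: a1 b12 a3 b14 a5
  row 2: b21 a2 a3 a4 b25
  row 3: a1 a2 a3 a4 b35
Rows 2 and 3 agree on Start; apply Start→MName and equate their MName entries.
Rows 1 and 2 agree on MName; apply MName→Start and equate their Start entries.
No row becomes fully distinguished — the join is lossy.

No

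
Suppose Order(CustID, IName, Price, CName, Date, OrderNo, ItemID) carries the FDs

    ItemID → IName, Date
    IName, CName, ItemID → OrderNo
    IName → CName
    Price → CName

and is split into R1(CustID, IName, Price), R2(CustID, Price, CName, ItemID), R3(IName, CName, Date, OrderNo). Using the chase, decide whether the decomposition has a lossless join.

No

Chase test. Columns are CustID, IName, Price, CName, Date, OrderNo, ItemID; row i has aⱼ where attribute j ∈ Ri, else bᵢⱼ.
Initial tableau (one row per fragment):
  row 1: a1 a2 a3 b14 b15 b16 b17
  row 2: a1 b22 a3 a4 b25 b26 a7
  row 3: b31 a2 b33 a4 a5 a6 b37
Rows 1 and 3 agree on IName; apply IName→CName and equate their CName entries.
No row becomes fully distinguished — the join is lossy.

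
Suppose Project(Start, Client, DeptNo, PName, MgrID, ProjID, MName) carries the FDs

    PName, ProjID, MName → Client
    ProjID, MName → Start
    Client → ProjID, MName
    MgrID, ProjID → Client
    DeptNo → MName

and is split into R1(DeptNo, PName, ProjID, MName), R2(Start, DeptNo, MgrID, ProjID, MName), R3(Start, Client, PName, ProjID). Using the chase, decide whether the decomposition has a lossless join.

Chase test. Columns are Start, Client, DeptNo, PName, MgrID, ProjID, MName; row i has aⱼ where attribute j ∈ Ri, else bᵢⱼ.
Initial tableau (one row per fragment):
  row 1: b11 b12 a3 a4 b15 a6 a7
  row 2: a1 b22 a3 b24 a5 a6 a7
  row 3: a1 a2 b33 a4 b35 a6 b37
Rows 1 and 2 agree on ProjID, MName; apply ProjID, MName→Start and equate their Start entries.
No row becomes fully distinguished — the join is lossy.

No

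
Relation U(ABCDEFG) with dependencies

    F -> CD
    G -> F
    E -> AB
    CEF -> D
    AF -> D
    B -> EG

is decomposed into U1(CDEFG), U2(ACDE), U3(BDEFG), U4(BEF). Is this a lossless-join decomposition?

Chase test. Columns are ABCDEFG; row i has aⱼ where attribute j ∈ Ui, else bᵢⱼ.
Initial tableau (one row per fragment):
  row 1: b11 b12 a3 a4 a5 a6 a7
  row 2: a1 b22 a3 a4 a5 b26 b27
  row 3: b31 a2 b33 a4 a5 a6 a7
  row 4: b41 a2 b43 b44 a5 a6 b47
Rows 1 and 3 agree on F; apply F→CD and equate their CD entries.
Rows 1 and 4 agree on F; apply F→CD and equate their CD entries.
Rows 1 and 2 agree on E; apply E→AB and equate their AB entries.
Rows 1 and 3 agree on E; apply E→AB and equate their AB entries.
Rows 1 and 4 agree on E; apply E→AB and equate their AB entries.
Rows 1 and 2 agree on B; apply B→EG and equate their EG entries.
Rows 1 and 4 agree on B; apply B→EG and equate their EG entries.
Rows 1 and 2 agree on G; apply G→F and equate their F entries.
Row 1 is now all distinguished symbols — the join is lossless.

Yes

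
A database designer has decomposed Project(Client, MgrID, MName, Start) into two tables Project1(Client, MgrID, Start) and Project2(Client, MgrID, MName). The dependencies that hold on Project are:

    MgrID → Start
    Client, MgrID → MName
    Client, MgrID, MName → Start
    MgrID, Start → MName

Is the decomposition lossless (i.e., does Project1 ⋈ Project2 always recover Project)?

Yes

Common attributes: Project1 ∩ Project2 = {Client, MgrID}.
Closure of {Client, MgrID}: MgrID → Start applies, adding Start; Client, MgrID → MName applies, adding MName. So (Client, MgrID)⁺ = {Client, MgrID, MName, Start}.
This closure contains every attribute of Project1, so Project1 ∩ Project2 → Project1. The join is lossless.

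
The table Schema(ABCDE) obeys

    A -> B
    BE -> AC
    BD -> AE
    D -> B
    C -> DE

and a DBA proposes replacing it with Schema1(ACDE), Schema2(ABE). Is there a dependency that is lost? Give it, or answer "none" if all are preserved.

A → B lies within Schema2.
BE → AC: restricted closure across fragments reaches AC.
BD → AE: restricted closure across fragments reaches AE.
D → B: restricted closure across fragments reaches B.
C → DE lies within Schema1.
Every dependency is enforceable on the fragments, so the decomposition is dependency-preserving.

none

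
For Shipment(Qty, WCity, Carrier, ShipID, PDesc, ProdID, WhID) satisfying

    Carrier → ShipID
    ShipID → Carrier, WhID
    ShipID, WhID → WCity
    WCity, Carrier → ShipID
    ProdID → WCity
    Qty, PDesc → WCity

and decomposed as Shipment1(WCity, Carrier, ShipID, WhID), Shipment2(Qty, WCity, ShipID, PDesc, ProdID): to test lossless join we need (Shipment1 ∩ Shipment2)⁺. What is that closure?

WCity, Carrier, ShipID, WhID

Shipment1 ∩ Shipment2 = {WCity, ShipID}.
ShipID → Carrier, WhID applies, adding Carrier, WhID
Closure: {WCity, Carrier, ShipID, WhID}.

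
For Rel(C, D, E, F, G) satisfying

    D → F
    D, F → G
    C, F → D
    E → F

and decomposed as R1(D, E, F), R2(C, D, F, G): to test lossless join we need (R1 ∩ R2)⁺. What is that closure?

D, F, G

R1 ∩ R2 = {D, F}.
D, F → G applies, adding G
Closure: {D, F, G}.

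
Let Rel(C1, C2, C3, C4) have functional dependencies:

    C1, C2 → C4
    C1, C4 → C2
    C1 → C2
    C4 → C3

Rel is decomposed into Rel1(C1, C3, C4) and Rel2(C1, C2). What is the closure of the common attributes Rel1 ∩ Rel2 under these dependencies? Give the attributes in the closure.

Rel1 ∩ Rel2 = {C1}.
C1 → C2 applies, adding C2
C1, C2 → C4 applies, adding C4
C4 → C3 applies, adding C3
Closure: {C1, C2, C3, C4}.

C1, C2, C3, C4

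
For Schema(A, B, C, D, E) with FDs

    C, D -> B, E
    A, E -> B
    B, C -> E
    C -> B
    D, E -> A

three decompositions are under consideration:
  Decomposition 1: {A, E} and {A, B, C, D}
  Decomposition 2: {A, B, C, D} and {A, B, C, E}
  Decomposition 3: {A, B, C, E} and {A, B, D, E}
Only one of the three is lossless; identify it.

Decomposition 1: common = {A}, closure = {A} → lossy.
Decomposition 2: common = {A, B, C}, closure = {A, B, C, E} → lossless.
Decomposition 3: common = {A, B, E}, closure = {A, B, E} → lossy.

Decomposition 2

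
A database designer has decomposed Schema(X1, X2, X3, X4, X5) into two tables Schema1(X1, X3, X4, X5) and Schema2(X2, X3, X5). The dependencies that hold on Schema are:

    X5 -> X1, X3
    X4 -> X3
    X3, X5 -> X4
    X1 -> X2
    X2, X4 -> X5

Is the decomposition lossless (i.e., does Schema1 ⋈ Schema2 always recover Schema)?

Yes

Common attributes: Schema1 ∩ Schema2 = {X3, X5}.
Closure of {X3, X5}: X5 → X1, X3 applies, adding X1; X3, X5 → X4 applies, adding X4; X1 → X2 applies, adding X2. So (X3, X5)⁺ = {X1, X2, X3, X4, X5}.
This closure contains every attribute of Schema1, so Schema1 ∩ Schema2 → Schema1. The join is lossless.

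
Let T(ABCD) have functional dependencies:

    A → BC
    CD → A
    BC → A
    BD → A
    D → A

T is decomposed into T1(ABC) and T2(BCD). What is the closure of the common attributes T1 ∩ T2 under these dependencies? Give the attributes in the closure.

T1 ∩ T2 = {BC}.
BC → A applies, adding A
Closure: {ABC}.

ABC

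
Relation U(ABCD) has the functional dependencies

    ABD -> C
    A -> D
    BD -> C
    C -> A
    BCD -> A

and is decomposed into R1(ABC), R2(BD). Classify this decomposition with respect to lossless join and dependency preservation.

lossy and not dependency-preserving

Lossless test: (B)⁺ = {B}, which is a superkey of neither fragment — lossy.
Dependency preservation: the restricted closure of {A} across the fragments never reaches {D}, so A → D cannot be enforced without a join — not preserved.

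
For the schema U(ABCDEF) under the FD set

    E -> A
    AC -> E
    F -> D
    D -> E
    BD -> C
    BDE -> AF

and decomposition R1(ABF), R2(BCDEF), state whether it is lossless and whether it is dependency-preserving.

Lossless test: (BF)⁺ = {ABCDEF}, which contains all of one fragment — lossless.
Dependency preservation: the restricted closure of {E} across the fragments never reaches {A}, so E → A cannot be enforced without a join — not preserved.

lossless but not dependency-preserving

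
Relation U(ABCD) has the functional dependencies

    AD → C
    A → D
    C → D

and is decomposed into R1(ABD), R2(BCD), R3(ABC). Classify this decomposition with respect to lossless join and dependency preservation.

lossless and dependency-preserving

Lossless test (chase): Rows 1 and 3 agree on A; apply A→D and equate their D entries. Rows 1 and 3 agree on AD; apply AD→C and equate their C entries. Row 1 is now all distinguished symbols — the join is lossless.
Dependency preservation: AD → C is not contained in any single fragment, but the restricted closure of its left-hand side across the fragments still reaches the right-hand side; the remaining FDs each lie inside some fragment. All dependencies are preserved.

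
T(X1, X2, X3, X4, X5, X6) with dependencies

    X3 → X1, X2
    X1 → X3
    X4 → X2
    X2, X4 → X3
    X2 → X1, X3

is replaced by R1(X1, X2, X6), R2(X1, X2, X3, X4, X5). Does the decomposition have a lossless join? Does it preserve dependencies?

Lossless test: (X1, X2)⁺ = {X1, X2, X3}, which is a superkey of neither fragment — lossy.
Dependency preservation: every FD's attributes lie within a single fragment, so each can be enforced locally — preserved.

lossy but dependency-preserving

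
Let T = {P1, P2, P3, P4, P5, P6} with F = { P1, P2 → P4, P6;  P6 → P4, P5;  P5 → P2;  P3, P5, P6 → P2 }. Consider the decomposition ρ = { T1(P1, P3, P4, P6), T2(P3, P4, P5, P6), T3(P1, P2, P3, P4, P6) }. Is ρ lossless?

Yes

Chase test. Columns are P1, P2, P3, P4, P5, P6; row i has aⱼ where attribute j ∈ Ti, else bᵢⱼ.
Initial tableau (one row per fragment):
  row 1: a1 b12 a3 a4 b15 a6
  row 2: b21 b22 a3 a4 a5 a6
  row 3: a1 a2 a3 a4 b35 a6
Rows 1 and 2 agree on P6; apply P6→P4, P5 and equate their P4, P5 entries.
Rows 1 and 3 agree on P6; apply P6→P4, P5 and equate their P4, P5 entries.
Rows 1 and 2 agree on P5; apply P5→P2 and equate their P2 entries.
Rows 1 and 3 agree on P5; apply P5→P2 and equate their P2 entries.
Row 1 is now all distinguished symbols — the join is lossless.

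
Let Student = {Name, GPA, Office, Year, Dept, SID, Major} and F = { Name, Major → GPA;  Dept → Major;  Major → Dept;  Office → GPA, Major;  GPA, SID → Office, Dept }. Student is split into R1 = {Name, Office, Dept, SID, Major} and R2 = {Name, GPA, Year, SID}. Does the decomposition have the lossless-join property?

No

Common attributes: R1 ∩ R2 = {Name, SID}.
No dependency enlarges {Name, SID}, so (Name, SID)⁺ = {Name, SID}.
The closure contains neither all of R1 = {Name, Office, Dept, SID, Major} nor all of R2 = {Name, GPA, Year, SID}, so the common attributes are not a superkey of either fragment. The join is lossy.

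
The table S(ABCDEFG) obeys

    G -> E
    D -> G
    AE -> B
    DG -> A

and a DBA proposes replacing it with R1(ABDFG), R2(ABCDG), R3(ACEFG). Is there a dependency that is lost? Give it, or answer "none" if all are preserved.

Check AE → B: no single fragment contains all of {ABE}, and the restricted closure of {AE} across the fragments never reaches {B}.
G → E is preserved.
D → G is preserved.
DG → A is preserved.

AE -> B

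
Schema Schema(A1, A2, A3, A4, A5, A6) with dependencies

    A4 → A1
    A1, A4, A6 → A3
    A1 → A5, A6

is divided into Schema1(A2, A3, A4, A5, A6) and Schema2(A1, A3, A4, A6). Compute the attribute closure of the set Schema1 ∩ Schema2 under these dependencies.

Schema1 ∩ Schema2 = {A3, A4, A6}.
A4 → A1 applies, adding A1
A1 → A5, A6 applies, adding A5
Closure: {A1, A3, A4, A5, A6}.

A1, A3, A4, A5, A6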